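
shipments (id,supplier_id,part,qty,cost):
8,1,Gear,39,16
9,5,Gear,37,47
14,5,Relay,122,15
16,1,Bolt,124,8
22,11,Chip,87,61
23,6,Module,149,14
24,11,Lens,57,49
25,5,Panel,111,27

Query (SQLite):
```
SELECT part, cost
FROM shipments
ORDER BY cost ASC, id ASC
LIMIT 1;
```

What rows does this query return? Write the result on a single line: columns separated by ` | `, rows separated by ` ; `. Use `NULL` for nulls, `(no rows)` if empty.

Bolt | 8

Sort by cost asc, tiebreak id asc: (8, id=16), (14, id=23), (15, id=14), (16, id=8) …. Take first 1.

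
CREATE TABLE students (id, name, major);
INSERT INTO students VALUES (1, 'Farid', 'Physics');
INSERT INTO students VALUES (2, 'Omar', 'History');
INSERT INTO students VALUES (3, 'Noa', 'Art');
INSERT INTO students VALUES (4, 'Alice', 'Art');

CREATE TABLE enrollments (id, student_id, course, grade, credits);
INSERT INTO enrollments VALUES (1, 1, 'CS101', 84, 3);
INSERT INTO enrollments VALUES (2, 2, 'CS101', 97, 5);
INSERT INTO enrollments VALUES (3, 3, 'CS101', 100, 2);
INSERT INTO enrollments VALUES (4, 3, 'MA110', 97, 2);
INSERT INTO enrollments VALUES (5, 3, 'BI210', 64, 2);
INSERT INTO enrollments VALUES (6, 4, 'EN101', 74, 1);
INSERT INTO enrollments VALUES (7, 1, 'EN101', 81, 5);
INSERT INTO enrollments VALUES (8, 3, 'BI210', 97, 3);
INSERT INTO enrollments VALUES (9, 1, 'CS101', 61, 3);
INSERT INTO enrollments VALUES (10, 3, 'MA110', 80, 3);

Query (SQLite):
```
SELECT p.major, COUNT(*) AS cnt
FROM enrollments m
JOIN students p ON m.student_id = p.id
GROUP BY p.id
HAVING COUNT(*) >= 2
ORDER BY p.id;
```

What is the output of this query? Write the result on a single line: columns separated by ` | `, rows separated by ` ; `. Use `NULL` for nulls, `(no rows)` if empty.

Join each enrollments row to its students via student_id.
Group joined rows by students.id; compute COUNT(*) per group.
HAVING: keep groups with count ≥ 2.
  1: ids {1, 7, 9} → COUNT(*)=3
  2: ids {2} → COUNT(*)=1
  3: ids {3, 4, 5, 8, 10} → COUNT(*)=5
  4: ids {6} → COUNT(*)=1

Physics | 3 ; Art | 5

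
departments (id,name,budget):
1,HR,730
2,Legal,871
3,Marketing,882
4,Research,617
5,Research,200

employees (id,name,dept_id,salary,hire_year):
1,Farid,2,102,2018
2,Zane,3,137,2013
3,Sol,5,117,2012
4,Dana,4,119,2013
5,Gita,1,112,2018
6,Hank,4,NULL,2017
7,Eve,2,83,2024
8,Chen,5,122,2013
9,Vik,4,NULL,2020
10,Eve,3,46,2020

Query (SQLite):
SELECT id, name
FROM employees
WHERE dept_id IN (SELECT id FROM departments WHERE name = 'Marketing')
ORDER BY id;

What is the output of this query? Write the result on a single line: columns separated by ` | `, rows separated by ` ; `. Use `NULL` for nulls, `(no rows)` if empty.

2 | Zane ; 10 | Eve

Inner query: departments.id where name = 'Marketing'.
Outer: keep employees rows whose dept_id is in that set.
Inner query → {3}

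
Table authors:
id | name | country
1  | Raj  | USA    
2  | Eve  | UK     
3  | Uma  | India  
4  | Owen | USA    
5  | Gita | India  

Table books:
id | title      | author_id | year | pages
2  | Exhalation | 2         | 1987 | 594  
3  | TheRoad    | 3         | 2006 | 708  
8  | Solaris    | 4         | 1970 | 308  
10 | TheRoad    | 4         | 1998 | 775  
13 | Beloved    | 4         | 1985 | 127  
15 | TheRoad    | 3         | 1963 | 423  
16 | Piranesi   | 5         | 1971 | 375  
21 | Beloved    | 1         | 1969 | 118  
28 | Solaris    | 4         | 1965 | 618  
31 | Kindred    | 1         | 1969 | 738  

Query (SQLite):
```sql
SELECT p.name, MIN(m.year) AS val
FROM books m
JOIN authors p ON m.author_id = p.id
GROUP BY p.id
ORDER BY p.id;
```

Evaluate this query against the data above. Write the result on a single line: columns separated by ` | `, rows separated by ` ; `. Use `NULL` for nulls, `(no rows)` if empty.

Raj | 1969 ; Eve | 1987 ; Uma | 1963 ; Owen | 1965 ; Gita | 1971

Join each books row to its authors via author_id.
Group joined rows by authors.id; compute MIN(m.year) per group.
  1: ids {21, 31} → MIN(m.year)=1969
  2: ids {2} → MIN(m.year)=1987
  3: ids {3, 15} → MIN(m.year)=1963
  4: ids {8, 10, 13, 28} → MIN(m.year)=1965
  5: ids {16} → MIN(m.year)=1971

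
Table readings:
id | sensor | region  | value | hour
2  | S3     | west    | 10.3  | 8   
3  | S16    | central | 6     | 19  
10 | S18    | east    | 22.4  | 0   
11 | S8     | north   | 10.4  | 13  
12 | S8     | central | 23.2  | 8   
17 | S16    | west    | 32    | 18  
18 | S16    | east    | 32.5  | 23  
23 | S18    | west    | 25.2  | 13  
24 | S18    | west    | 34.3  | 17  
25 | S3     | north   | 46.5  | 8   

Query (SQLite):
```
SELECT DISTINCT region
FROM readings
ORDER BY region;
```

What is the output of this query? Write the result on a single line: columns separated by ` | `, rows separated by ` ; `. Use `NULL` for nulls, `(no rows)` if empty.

central ; east ; north ; west

Collect distinct region values from readings.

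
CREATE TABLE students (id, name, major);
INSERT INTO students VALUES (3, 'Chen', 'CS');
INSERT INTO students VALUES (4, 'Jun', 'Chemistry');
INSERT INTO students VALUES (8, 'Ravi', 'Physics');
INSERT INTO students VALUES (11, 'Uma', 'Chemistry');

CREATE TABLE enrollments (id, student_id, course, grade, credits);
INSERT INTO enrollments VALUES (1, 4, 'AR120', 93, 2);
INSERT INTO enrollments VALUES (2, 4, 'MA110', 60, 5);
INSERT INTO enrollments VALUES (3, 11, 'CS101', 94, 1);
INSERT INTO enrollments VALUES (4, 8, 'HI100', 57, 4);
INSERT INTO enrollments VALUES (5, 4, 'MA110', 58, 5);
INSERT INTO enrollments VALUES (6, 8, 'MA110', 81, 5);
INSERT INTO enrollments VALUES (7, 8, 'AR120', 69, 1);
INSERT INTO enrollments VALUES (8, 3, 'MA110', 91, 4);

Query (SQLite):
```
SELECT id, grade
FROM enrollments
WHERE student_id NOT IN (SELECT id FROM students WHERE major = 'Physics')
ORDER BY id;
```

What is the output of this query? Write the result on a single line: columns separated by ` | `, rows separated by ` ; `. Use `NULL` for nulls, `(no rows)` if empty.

Inner query: students.id where major = 'Physics'.
Outer: keep enrollments rows whose student_id is not in that set.
Inner query → {8}

1 | 93 ; 2 | 60 ; 3 | 94 ; 5 | 58 ; 8 | 91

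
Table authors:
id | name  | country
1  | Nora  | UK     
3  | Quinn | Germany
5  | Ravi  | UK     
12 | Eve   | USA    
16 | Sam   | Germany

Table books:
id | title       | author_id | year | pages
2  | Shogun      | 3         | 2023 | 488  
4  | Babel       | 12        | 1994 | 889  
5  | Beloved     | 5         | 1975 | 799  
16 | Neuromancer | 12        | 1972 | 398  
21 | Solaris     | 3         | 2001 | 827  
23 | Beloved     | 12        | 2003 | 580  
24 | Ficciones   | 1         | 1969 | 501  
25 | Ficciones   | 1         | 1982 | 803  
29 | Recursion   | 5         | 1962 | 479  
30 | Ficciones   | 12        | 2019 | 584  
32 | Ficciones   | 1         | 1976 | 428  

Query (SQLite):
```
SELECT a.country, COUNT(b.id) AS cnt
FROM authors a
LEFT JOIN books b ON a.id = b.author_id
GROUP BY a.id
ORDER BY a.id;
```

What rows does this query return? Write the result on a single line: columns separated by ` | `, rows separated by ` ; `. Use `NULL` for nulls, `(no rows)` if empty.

UK | 3 ; Germany | 2 ; UK | 2 ; USA | 4 ; Germany | 0

LEFT JOIN keeps every authors row; unmatched ones get NULL for books columns.
Group by authors.id and compute COUNT(b.id). COUNT(col) of an all-NULL group is 0.
  1: ids {24, 25, 32} → COUNT(b.id)=3
  3: ids {2, 21} → COUNT(b.id)=2
  5: ids {5, 29} → COUNT(b.id)=2
  12: ids {4, 16, 23, 30} → COUNT(b.id)=4
  16: ids {—} → COUNT(b.id)=0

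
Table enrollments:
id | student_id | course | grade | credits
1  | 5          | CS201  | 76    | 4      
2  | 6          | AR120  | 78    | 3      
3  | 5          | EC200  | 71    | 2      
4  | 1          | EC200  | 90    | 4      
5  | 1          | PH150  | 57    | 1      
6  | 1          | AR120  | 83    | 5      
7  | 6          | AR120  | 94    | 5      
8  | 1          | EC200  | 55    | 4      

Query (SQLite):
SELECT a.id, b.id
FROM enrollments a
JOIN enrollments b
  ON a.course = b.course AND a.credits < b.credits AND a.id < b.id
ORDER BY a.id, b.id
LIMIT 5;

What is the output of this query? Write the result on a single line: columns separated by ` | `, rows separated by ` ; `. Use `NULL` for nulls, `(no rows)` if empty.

2 | 6 ; 2 | 7 ; 3 | 4 ; 3 | 8

Pairs (a,b) with same course, a.credits < b.credits, a.id < b.id.
course groups: AR120:{2,6,7} CS201:{1} EC200:{3,4,8} PH150:{5}
Ordered by (a.id, b.id); first 5.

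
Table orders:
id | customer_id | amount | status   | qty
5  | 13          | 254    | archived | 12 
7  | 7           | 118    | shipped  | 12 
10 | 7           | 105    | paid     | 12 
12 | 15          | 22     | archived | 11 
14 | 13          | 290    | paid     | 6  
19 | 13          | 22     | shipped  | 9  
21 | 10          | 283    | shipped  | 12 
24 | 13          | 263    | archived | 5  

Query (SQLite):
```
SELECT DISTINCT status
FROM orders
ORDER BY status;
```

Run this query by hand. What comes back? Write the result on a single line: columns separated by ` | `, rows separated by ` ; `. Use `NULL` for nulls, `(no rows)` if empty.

archived ; paid ; shipped

Collect distinct status values from orders.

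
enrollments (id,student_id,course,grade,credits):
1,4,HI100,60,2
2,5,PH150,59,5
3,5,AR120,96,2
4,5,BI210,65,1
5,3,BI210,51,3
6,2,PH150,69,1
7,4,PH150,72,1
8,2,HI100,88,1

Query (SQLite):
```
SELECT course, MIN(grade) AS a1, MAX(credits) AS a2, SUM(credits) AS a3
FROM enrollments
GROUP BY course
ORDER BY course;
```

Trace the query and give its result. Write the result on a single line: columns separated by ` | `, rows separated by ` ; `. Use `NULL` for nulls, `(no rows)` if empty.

Group enrollments by course.
Per group compute: MIN(grade), MAX(credits), SUM(credits).
  AR120: ids {3} → MIN(grade)=96, MAX(credits)=2, SUM(credits)=2
  BI210: ids {4, 5} → MIN(grade)=51, MAX(credits)=3, SUM(credits)=4
  HI100: ids {1, 8} → MIN(grade)=60, MAX(credits)=2, SUM(credits)=3
  PH150: ids {2, 6, 7} → MIN(grade)=59, MAX(credits)=5, SUM(credits)=7

AR120 | 96 | 2 | 2 ; BI210 | 51 | 3 | 4 ; HI100 | 60 | 2 | 3 ; PH150 | 59 | 5 | 7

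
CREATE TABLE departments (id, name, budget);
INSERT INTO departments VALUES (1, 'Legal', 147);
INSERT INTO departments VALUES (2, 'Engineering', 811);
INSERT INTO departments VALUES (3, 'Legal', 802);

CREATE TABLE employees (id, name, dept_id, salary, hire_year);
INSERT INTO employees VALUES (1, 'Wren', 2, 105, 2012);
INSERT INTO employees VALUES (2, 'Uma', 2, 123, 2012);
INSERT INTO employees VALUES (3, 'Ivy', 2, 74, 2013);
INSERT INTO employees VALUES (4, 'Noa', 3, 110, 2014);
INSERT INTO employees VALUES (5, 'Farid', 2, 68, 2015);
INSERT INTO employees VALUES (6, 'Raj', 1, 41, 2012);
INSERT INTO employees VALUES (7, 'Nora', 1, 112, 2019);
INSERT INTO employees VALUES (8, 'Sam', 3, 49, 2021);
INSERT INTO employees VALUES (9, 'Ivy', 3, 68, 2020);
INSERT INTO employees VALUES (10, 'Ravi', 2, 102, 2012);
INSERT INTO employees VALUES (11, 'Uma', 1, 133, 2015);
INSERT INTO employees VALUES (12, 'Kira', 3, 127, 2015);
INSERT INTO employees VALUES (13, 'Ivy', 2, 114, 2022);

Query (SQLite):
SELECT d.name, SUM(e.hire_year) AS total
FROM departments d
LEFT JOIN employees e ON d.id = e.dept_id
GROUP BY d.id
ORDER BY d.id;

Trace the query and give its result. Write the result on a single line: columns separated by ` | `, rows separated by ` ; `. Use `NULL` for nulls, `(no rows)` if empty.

Legal | 6046 ; Engineering | 12086 ; Legal | 8070

LEFT JOIN keeps every departments row; unmatched ones get NULL for employees columns.
Group by departments.id and compute SUM(e.hire_year). SUM over an all-NULL group is NULL.
  1: ids {6, 7, 11} → SUM(e.hire_year)=6046
  2: ids {1, 2, 3, 5, 10, 13} → SUM(e.hire_year)=12086
  3: ids {4, 8, 9, 12} → SUM(e.hire_year)=8070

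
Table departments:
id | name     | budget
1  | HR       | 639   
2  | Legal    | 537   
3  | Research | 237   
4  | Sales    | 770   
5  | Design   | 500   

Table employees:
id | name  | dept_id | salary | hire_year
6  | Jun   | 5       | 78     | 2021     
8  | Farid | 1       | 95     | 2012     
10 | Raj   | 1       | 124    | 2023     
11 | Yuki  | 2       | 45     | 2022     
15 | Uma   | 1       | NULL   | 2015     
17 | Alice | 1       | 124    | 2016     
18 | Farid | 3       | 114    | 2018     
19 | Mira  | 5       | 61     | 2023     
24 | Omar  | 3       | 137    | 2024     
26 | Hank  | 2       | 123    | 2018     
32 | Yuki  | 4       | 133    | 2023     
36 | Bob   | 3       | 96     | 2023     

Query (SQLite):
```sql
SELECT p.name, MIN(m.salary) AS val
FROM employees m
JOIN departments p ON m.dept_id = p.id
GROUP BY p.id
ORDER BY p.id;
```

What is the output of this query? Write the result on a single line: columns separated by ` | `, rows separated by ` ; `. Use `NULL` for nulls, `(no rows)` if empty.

Join each employees row to its departments via dept_id.
Group joined rows by departments.id; compute MIN(m.salary) per group.
  1: ids {8, 10, 15, 17} → MIN(m.salary)=95
  2: ids {11, 26} → MIN(m.salary)=45
  3: ids {18, 24, 36} → MIN(m.salary)=96
  4: ids {32} → MIN(m.salary)=133
  5: ids {6, 19} → MIN(m.salary)=61

HR | 95 ; Legal | 45 ; Research | 96 ; Sales | 133 ; Design | 61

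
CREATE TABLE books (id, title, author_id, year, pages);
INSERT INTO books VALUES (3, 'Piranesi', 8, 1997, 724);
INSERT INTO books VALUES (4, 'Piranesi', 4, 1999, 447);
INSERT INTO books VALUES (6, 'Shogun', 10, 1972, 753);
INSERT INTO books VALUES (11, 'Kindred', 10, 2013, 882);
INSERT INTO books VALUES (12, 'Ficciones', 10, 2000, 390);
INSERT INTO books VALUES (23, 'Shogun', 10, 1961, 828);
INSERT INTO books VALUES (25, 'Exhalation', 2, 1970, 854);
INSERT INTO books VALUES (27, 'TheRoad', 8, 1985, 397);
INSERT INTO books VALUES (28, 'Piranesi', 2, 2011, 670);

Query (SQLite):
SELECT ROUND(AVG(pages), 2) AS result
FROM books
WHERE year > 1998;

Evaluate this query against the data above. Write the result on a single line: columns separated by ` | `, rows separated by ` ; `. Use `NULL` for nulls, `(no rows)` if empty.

597.25

Rows where year > 1998 → pages values: [447, 882, 390, 670].
AVG = 2389 / 4 (rounded to 2 dp).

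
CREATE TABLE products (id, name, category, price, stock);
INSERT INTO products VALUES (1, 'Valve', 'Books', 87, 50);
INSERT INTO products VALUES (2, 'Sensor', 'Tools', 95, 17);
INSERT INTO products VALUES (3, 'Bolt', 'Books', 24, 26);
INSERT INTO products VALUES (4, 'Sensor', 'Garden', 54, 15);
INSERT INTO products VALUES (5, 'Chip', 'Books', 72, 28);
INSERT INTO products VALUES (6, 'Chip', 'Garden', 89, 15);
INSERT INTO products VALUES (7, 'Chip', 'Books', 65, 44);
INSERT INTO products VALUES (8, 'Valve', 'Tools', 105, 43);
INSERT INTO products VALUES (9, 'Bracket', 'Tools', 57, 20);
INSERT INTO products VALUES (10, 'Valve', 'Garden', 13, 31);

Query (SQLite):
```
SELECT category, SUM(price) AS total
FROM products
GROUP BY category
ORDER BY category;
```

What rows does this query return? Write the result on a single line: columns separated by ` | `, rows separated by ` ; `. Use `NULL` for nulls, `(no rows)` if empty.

Books | 248 ; Garden | 156 ; Tools | 257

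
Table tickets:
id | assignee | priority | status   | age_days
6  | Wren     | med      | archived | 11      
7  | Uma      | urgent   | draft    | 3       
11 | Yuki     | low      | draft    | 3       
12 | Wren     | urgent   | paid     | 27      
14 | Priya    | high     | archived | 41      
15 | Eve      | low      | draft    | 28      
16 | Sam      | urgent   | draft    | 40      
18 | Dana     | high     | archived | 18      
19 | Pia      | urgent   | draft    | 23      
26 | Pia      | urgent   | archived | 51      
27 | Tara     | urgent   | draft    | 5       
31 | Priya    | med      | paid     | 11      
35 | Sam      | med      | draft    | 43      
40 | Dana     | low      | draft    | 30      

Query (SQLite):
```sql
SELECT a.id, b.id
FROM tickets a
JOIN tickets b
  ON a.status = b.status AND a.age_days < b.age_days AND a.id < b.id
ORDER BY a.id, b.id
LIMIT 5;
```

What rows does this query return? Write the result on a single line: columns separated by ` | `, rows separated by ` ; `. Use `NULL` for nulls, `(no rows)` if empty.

6 | 14 ; 6 | 18 ; 6 | 26 ; 7 | 15 ; 7 | 16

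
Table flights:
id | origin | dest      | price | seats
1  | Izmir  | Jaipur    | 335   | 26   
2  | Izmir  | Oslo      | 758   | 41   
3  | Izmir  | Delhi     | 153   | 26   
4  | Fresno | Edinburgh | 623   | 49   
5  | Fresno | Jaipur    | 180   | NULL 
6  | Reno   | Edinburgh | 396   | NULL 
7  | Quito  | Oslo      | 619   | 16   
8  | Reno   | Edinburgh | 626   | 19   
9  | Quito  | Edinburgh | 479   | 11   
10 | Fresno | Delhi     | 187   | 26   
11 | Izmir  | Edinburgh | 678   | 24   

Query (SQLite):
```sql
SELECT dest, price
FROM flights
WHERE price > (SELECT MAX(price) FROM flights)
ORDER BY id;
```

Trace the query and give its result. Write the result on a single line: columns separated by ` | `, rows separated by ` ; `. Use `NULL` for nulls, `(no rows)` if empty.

(no rows)

Scalar subquery: MAX(price) over all flights rows = 758.
Keep rows where price > that value.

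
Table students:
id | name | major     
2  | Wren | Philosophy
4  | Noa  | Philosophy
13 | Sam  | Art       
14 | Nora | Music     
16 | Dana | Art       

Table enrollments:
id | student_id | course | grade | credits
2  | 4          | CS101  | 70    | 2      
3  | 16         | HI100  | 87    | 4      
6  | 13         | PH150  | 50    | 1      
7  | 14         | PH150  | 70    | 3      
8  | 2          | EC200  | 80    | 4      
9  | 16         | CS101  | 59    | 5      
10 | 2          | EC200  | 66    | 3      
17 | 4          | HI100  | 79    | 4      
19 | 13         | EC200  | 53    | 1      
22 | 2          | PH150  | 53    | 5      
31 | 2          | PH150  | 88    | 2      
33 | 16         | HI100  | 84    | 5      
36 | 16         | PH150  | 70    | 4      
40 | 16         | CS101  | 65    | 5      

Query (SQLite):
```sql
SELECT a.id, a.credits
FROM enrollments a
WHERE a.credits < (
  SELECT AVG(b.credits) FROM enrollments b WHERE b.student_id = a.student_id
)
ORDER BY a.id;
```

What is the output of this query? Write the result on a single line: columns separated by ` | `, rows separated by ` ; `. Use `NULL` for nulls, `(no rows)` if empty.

2 | 2 ; 3 | 4 ; 10 | 3 ; 31 | 2 ; 36 | 4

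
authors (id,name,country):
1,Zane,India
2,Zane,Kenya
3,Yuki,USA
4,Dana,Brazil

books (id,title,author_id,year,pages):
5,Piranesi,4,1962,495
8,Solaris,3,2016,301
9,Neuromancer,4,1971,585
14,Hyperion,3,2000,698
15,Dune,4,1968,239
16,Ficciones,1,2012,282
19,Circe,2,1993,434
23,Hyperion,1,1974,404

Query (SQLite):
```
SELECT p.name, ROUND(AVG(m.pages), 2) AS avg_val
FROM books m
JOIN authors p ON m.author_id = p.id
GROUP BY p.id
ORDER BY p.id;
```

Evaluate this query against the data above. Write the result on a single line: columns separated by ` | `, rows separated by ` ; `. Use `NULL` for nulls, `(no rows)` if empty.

Join each books row to its authors via author_id.
Group joined rows by authors.id; compute ROUND(AVG(m.pages), 2) per group.
  1: ids {16, 23} → ROUND(AVG(m.pages), 2)=343
  2: ids {19} → ROUND(AVG(m.pages), 2)=434
  3: ids {8, 14} → ROUND(AVG(m.pages), 2)=499.5
  4: ids {5, 9, 15} → ROUND(AVG(m.pages), 2)=439.67

Zane | 343 ; Zane | 434 ; Yuki | 499.5 ; Dana | 439.67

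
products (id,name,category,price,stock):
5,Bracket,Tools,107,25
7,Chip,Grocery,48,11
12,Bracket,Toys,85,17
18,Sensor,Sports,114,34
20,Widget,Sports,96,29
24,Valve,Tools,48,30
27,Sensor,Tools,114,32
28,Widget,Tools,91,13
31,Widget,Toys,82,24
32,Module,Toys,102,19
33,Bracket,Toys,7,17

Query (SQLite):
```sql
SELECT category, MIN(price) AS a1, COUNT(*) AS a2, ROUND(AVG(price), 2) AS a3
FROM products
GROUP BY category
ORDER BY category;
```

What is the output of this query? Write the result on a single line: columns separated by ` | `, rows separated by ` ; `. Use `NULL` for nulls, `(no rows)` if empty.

Grocery | 48 | 1 | 48 ; Sports | 96 | 2 | 105 ; Tools | 48 | 4 | 90 ; Toys | 7 | 4 | 69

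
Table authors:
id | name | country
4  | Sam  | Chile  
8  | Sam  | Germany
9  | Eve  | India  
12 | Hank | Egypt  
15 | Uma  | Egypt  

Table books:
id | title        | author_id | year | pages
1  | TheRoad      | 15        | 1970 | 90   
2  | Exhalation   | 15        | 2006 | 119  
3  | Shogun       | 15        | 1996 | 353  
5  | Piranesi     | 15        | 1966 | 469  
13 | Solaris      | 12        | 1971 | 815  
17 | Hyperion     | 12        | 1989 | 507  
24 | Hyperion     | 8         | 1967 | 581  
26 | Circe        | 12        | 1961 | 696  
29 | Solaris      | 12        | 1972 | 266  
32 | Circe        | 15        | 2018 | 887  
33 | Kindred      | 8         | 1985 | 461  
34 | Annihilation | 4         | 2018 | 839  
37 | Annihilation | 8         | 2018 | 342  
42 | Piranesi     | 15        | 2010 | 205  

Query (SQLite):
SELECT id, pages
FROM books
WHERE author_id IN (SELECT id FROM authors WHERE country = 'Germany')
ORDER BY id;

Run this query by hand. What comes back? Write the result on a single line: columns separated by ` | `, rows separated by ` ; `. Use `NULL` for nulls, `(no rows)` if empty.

Inner query: authors.id where country = 'Germany'.
Outer: keep books rows whose author_id is in that set.
Inner query → {8}

24 | 581 ; 33 | 461 ; 37 | 342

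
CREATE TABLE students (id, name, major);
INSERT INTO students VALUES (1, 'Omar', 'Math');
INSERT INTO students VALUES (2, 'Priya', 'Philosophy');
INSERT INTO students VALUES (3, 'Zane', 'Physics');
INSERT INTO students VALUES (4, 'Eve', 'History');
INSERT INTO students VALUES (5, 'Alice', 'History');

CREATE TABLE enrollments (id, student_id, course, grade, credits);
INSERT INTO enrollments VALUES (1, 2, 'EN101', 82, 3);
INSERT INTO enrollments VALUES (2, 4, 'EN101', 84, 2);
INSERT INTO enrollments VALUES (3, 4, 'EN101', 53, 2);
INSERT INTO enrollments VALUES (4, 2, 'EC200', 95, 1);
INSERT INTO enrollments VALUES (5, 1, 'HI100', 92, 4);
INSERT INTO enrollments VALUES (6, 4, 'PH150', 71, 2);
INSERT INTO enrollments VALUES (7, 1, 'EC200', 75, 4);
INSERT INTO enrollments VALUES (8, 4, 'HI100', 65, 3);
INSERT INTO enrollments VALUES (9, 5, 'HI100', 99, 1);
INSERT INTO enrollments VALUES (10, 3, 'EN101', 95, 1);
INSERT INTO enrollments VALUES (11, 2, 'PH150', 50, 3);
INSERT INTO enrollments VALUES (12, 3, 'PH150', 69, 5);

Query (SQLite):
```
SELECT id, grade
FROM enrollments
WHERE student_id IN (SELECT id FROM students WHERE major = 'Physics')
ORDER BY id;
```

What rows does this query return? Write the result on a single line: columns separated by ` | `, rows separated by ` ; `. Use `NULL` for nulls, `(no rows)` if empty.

Inner query: students.id where major = 'Physics'.
Outer: keep enrollments rows whose student_id is in that set.
Inner query → {3}

10 | 95 ; 12 | 69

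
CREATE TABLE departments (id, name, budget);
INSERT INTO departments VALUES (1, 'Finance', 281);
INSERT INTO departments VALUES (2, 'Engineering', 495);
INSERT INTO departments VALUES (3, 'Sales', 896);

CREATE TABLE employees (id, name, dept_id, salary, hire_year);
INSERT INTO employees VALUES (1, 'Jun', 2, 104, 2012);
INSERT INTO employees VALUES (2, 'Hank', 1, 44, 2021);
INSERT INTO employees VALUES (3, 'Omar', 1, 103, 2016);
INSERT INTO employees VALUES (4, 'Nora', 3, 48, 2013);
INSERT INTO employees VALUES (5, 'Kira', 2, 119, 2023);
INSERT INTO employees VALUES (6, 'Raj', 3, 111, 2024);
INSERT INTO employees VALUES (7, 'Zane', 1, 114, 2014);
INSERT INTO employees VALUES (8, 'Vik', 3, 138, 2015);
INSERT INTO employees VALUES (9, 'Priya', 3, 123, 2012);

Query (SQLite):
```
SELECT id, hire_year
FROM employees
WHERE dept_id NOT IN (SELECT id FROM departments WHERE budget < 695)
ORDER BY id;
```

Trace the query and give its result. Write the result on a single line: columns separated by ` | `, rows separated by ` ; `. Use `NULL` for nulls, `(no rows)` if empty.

4 | 2013 ; 6 | 2024 ; 8 | 2015 ; 9 | 2012

Inner query: departments.id where budget < 695.
Outer: keep employees rows whose dept_id is not in that set.
Inner query → {1, 2}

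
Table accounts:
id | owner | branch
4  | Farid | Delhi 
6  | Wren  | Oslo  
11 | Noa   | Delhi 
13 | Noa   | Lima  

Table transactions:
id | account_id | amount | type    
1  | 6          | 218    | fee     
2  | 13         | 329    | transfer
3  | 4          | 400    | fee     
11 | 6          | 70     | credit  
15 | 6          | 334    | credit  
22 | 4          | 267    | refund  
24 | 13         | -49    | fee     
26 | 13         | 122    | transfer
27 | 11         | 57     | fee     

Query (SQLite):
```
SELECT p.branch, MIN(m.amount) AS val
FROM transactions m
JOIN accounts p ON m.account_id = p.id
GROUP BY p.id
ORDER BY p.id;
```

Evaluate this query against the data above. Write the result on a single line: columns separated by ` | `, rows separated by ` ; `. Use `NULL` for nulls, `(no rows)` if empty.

Join each transactions row to its accounts via account_id.
Group joined rows by accounts.id; compute MIN(m.amount) per group.
  4: ids {3, 22} → MIN(m.amount)=267
  6: ids {1, 11, 15} → MIN(m.amount)=70
  11: ids {27} → MIN(m.amount)=57
  13: ids {2, 24, 26} → MIN(m.amount)=-49

Delhi | 267 ; Oslo | 70 ; Delhi | 57 ; Lima | -49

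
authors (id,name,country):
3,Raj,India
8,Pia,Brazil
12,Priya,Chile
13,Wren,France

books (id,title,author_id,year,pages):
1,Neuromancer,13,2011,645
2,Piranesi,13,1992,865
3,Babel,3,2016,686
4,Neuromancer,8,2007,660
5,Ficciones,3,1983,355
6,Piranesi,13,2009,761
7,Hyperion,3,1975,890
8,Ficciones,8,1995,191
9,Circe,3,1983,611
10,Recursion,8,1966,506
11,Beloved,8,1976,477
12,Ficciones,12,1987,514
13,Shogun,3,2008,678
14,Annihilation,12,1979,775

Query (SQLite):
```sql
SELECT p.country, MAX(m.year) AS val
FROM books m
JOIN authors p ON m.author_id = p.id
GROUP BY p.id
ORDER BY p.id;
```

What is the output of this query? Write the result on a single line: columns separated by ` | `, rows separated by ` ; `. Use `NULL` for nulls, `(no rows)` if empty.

Join each books row to its authors via author_id.
Group joined rows by authors.id; compute MAX(m.year) per group.
  3: ids {3, 5, 7, 9, 13} → MAX(m.year)=2016
  8: ids {4, 8, 10, 11} → MAX(m.year)=2007
  12: ids {12, 14} → MAX(m.year)=1987
  13: ids {1, 2, 6} → MAX(m.year)=2011

India | 2016 ; Brazil | 2007 ; Chile | 1987 ; France | 2011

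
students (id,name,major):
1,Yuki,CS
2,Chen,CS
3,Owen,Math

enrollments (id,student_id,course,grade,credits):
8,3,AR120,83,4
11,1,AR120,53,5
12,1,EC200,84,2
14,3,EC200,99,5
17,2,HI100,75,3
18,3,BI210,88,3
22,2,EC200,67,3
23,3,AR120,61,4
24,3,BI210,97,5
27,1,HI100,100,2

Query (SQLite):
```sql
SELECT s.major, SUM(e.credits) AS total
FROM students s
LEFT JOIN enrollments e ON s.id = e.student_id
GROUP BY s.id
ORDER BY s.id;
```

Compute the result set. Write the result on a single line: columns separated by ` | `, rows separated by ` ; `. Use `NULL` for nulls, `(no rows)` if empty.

CS | 9 ; CS | 6 ; Math | 21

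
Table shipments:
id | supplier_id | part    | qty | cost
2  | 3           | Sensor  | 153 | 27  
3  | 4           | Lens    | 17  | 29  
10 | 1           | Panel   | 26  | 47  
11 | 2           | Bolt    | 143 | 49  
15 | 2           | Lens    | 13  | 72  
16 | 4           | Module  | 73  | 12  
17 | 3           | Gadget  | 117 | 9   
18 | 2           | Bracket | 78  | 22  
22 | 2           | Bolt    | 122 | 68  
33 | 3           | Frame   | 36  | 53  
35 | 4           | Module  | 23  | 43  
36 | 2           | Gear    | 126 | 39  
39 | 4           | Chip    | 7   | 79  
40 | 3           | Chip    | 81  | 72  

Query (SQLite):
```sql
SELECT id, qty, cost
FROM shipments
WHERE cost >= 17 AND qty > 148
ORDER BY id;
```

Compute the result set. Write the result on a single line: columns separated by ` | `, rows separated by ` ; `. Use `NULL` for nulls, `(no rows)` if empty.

cost >= 17: ids {2, 3, 10, 11, 15, 18, 22, 33, 35, 36, 39, 40}
qty > 148: ids {2}
Combine with AND.

2 | 153 | 27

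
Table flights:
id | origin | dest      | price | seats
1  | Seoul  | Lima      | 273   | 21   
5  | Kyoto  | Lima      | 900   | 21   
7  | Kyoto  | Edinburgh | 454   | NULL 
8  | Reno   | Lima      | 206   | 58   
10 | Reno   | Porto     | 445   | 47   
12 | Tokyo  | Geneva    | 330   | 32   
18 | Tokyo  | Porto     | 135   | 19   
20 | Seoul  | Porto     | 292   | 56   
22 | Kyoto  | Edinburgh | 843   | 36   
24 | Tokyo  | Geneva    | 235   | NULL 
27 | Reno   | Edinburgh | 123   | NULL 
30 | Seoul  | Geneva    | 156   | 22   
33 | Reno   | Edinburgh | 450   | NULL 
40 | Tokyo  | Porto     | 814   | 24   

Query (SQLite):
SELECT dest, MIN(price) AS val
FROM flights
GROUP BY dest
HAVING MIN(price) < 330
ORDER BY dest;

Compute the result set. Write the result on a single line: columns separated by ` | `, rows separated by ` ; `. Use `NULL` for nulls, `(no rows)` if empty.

Edinburgh | 123 ; Geneva | 156 ; Lima | 206 ; Porto | 135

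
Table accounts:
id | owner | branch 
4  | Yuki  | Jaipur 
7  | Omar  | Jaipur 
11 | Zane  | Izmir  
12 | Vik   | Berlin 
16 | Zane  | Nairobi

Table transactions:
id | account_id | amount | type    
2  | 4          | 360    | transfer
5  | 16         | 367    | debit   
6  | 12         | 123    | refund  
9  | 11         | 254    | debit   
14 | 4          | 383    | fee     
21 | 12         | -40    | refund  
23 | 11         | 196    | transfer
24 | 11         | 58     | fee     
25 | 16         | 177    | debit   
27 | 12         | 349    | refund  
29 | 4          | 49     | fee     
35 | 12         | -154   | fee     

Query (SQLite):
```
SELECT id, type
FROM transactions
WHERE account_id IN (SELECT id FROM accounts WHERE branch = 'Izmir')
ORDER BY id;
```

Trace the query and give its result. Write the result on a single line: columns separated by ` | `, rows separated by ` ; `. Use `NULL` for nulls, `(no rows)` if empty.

9 | debit ; 23 | transfer ; 24 | fee

Inner query: accounts.id where branch = 'Izmir'.
Outer: keep transactions rows whose account_id is in that set.
Inner query → {11}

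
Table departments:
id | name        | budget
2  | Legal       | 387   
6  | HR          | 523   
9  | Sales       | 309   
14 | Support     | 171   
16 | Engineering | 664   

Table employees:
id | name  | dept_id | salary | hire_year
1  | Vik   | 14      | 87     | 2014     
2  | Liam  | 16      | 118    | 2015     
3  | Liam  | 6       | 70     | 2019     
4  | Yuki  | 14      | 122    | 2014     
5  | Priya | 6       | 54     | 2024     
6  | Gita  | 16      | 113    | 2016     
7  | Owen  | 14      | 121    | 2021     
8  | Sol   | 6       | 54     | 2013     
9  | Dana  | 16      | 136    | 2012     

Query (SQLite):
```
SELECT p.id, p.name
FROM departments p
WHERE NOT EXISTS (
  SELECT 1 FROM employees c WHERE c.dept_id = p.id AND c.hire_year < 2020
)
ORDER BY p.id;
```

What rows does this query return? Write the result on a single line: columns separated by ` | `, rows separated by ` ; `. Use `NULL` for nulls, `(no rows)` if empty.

2 | Legal ; 9 | Sales

For each departments row, check whether any employees with matching dept_id has hire_year < 2020.
Keep rows where that is false.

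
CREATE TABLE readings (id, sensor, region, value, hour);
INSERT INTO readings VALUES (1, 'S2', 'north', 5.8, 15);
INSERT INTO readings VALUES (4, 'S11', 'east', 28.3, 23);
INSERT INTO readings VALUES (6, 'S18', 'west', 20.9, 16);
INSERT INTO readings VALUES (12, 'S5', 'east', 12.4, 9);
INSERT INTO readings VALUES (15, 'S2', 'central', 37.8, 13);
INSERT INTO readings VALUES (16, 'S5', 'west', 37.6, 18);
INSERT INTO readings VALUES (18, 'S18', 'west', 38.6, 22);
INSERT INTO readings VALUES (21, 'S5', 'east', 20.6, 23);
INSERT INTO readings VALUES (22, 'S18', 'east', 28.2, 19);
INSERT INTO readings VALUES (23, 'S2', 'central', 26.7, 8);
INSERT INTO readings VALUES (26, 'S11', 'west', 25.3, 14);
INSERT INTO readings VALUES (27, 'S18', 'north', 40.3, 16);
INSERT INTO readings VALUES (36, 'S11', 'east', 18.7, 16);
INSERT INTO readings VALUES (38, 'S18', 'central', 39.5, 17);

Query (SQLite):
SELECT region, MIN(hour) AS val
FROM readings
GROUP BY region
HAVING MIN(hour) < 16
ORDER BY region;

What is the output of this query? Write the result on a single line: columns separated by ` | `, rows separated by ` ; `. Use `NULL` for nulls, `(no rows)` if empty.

central | 8 ; east | 9 ; north | 15 ; west | 14

Partition readings by region; compute MIN(hour) within each group.
HAVING: keep groups where MIN(hour) < 16.
  central: ids {15, 23, 38} → MIN(hour)=8
  east: ids {4, 12, 21, 22, 36} → MIN(hour)=9
  north: ids {1, 27} → MIN(hour)=15
  west: ids {6, 16, 18, 26} → MIN(hour)=14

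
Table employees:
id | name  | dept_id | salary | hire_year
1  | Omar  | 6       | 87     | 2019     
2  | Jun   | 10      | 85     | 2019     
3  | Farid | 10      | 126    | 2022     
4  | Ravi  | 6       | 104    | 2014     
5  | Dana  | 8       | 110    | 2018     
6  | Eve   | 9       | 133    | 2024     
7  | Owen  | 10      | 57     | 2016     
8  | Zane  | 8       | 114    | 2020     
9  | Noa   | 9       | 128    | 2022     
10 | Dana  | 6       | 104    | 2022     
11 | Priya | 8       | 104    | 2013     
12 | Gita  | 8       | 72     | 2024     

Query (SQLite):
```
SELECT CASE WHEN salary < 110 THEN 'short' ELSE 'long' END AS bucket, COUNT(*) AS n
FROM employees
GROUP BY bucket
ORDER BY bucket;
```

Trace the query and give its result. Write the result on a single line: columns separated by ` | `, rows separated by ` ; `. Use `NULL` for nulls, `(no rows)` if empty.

long | 5 ; short | 7

Bucket rows by salary < 110 → 'short' else 'long'; count each bucket.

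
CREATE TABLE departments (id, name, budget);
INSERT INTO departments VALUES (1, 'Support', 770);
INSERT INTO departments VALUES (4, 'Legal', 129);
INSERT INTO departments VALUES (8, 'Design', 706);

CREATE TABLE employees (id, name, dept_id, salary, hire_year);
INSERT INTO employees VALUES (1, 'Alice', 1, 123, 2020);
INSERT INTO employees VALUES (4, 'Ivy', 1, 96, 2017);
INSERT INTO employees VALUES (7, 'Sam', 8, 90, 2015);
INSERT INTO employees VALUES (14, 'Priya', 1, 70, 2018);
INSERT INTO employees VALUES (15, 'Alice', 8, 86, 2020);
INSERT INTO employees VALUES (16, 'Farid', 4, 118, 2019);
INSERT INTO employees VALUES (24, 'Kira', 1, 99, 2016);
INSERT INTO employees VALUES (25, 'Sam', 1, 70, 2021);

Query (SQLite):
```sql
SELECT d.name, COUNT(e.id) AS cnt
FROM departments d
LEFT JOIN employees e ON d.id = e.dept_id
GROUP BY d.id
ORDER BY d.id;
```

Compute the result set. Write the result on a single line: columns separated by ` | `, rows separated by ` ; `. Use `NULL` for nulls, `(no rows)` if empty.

Support | 5 ; Legal | 1 ; Design | 2

LEFT JOIN keeps every departments row; unmatched ones get NULL for employees columns.
Group by departments.id and compute COUNT(e.id). COUNT(col) of an all-NULL group is 0.
  1: ids {1, 4, 14, 24, 25} → COUNT(e.id)=5
  4: ids {16} → COUNT(e.id)=1
  8: ids {7, 15} → COUNT(e.id)=2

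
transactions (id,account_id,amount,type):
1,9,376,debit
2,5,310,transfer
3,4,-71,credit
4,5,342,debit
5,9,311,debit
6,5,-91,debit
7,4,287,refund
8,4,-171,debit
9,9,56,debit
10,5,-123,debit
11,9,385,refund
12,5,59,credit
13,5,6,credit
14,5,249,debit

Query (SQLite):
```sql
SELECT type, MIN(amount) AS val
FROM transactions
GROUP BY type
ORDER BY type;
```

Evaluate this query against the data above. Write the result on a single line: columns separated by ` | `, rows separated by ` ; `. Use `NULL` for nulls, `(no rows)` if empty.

Partition transactions by type; compute MIN(amount) within each group.
  credit: ids {3, 12, 13} → MIN(amount)=-71
  debit: ids {1, 4, 5, 6, 8, 9, 10, 14} → MIN(amount)=-171
  refund: ids {7, 11} → MIN(amount)=287
  transfer: ids {2} → MIN(amount)=310

credit | -71 ; debit | -171 ; refund | 287 ; transfer | 310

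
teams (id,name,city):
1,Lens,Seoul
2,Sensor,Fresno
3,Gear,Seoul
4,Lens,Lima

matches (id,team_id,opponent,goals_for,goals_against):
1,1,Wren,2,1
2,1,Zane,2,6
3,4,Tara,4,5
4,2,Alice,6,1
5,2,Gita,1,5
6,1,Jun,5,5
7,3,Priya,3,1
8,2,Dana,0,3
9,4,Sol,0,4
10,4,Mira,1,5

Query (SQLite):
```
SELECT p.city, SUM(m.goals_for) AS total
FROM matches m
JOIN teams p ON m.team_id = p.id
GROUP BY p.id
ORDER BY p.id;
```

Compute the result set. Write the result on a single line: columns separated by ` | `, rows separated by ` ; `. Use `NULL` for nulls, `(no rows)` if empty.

Seoul | 9 ; Fresno | 7 ; Seoul | 3 ; Lima | 5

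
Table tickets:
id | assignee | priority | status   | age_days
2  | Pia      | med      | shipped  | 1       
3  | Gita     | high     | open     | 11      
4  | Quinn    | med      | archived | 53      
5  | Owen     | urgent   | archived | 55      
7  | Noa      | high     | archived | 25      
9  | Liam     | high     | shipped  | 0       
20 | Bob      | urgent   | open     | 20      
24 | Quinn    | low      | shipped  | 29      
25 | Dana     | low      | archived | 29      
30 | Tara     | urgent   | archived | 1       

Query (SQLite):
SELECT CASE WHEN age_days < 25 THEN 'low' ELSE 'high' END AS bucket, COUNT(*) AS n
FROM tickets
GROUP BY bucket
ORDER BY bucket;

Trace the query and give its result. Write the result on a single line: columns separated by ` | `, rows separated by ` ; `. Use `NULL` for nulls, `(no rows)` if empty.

high | 5 ; low | 5

Bucket rows by age_days < 25 → 'low' else 'high'; count each bucket.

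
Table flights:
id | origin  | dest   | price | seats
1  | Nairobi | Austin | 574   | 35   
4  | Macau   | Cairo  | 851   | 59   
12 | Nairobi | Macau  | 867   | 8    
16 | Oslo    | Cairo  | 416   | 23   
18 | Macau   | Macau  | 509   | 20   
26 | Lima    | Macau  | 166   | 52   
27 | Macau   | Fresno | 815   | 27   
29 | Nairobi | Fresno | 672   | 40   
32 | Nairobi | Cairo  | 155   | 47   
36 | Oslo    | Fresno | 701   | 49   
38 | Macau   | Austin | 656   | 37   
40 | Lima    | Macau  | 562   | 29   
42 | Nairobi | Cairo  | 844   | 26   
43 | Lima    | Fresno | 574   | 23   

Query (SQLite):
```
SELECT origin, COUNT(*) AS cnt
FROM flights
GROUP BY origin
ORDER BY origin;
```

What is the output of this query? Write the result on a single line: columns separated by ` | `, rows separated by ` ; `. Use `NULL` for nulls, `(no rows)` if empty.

Partition flights by origin; compute COUNT(*) within each group.
  Lima: ids {26, 40, 43} → COUNT(*)=3
  Macau: ids {4, 18, 27, 38} → COUNT(*)=4
  Nairobi: ids {1, 12, 29, 32, 42} → COUNT(*)=5
  Oslo: ids {16, 36} → COUNT(*)=2

Lima | 3 ; Macau | 4 ; Nairobi | 5 ; Oslo | 2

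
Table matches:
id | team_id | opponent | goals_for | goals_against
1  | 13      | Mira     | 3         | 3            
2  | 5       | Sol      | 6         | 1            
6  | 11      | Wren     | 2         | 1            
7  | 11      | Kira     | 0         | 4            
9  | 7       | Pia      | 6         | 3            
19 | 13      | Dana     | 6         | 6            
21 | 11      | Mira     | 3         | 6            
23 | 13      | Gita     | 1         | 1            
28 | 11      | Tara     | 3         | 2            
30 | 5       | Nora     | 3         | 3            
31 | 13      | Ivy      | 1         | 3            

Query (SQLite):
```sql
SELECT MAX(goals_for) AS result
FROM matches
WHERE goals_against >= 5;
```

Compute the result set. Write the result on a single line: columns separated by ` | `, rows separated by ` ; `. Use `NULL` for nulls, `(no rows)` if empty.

Rows where goals_against >= 5 → goals_for values: [6, 3].
MAX of non-NULL values = 6.

6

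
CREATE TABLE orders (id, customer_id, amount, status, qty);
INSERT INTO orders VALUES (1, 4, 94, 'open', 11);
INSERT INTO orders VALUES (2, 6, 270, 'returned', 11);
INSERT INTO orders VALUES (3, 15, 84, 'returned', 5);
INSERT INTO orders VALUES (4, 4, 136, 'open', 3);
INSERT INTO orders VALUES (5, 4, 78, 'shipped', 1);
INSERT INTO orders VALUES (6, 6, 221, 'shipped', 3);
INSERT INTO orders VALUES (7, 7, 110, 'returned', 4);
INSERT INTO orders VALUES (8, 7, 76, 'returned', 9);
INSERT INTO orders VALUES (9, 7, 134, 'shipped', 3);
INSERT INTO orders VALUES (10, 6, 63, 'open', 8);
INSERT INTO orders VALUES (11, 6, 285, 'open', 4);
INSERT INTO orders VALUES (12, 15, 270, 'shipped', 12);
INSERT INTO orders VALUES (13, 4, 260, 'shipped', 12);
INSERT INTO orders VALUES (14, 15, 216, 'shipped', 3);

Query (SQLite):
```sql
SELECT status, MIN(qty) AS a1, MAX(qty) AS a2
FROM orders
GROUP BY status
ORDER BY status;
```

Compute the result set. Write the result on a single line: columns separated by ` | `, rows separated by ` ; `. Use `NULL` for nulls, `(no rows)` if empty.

Group orders by status.
Per group compute: MIN(qty), MAX(qty).
  open: ids {1, 4, 10, 11} → MIN(qty)=3, MAX(qty)=11
  returned: ids {2, 3, 7, 8} → MIN(qty)=4, MAX(qty)=11
  shipped: ids {5, 6, 9, 12, 13, 14} → MIN(qty)=1, MAX(qty)=12

open | 3 | 11 ; returned | 4 | 11 ; shipped | 1 | 12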